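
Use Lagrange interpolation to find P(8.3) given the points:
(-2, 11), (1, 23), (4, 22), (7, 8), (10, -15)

Lagrange interpolation formula:
P(x) = Σ yᵢ × Lᵢ(x)
where Lᵢ(x) = Π_{j≠i} (x - xⱼ)/(xᵢ - xⱼ)

L_0(8.3) = (8.3 - 1)/(-2 - 1) × (8.3 - 4)/(-2 - 4) × (8.3 - 7)/(-2 - 7) × (8.3 - 10)/(-2 - 10) = -0.035685
L_1(8.3) = (8.3 - (-2))/(1 - (-2)) × (8.3 - 4)/(1 - 4) × (8.3 - 7)/(1 - 7) × (8.3 - 10)/(1 - 10) = 0.201401
L_2(8.3) = (8.3 - (-2))/(4 - (-2)) × (8.3 - 1)/(4 - 1) × (8.3 - 7)/(4 - 7) × (8.3 - 10)/(4 - 10) = -0.512870
L_3(8.3) = (8.3 - (-2))/(7 - (-2)) × (8.3 - 1)/(7 - 1) × (8.3 - 4)/(7 - 4) × (8.3 - 10)/(7 - 10) = 1.130944
L_4(8.3) = (8.3 - (-2))/(10 - (-2)) × (8.3 - 1)/(10 - 1) × (8.3 - 4)/(10 - 4) × (8.3 - 7)/(10 - 7) = 0.216210

P(8.3) = 11×L_0(8.3) + 23×L_1(8.3) + 22×L_2(8.3) + 8×L_3(8.3) + (-15)×L_4(8.3)
P(8.3) = -1.239049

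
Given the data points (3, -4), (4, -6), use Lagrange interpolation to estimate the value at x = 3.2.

Lagrange interpolation formula:
P(x) = Σ yᵢ × Lᵢ(x)
where Lᵢ(x) = Π_{j≠i} (x - xⱼ)/(xᵢ - xⱼ)

L_0(3.2) = (3.2 - 4)/(3 - 4) = 0.800000
L_1(3.2) = (3.2 - 3)/(4 - 3) = 0.200000

P(3.2) = (-4)×L_0(3.2) + (-6)×L_1(3.2)
P(3.2) = -4.400000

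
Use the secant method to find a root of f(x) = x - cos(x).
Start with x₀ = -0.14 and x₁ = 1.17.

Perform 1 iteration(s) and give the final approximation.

f(x) = x - cos(x)
x₀ = -0.14, x₁ = 1.17

Secant formula: x_{n+1} = x_n - f(x_n)(x_n - x_{n-1})/(f(x_n) - f(x_{n-1}))

Iteration 1:
  f(-0.140000) = -1.130216
  f(1.170000) = 0.779848
  x_2 = 1.170000 - 0.779848×(1.170000 - (-0.140000))/(0.779848 - (-1.130216))
       = 0.635148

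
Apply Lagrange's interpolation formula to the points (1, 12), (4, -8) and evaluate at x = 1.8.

Lagrange interpolation formula:
P(x) = Σ yᵢ × Lᵢ(x)
where Lᵢ(x) = Π_{j≠i} (x - xⱼ)/(xᵢ - xⱼ)

L_0(1.8) = (1.8 - 4)/(1 - 4) = 0.733333
L_1(1.8) = (1.8 - 1)/(4 - 1) = 0.266667

P(1.8) = 12×L_0(1.8) + (-8)×L_1(1.8)
P(1.8) = 6.666667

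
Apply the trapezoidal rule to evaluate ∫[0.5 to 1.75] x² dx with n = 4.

f(x) = x²
a = 0.5, b = 1.75, n = 4
h = (b - a)/n = 0.312500

Trapezoidal rule: (h/2)[f(x₀) + 2f(x₁) + 2f(x₂) + ... + f(xₙ)]

x_0 = 0.5000, f(x_0) = 0.250000, coefficient = 1
x_1 = 0.8125, f(x_1) = 0.660156, coefficient = 2
x_2 = 1.1250, f(x_2) = 1.265625, coefficient = 2
x_3 = 1.4375, f(x_3) = 2.066406, coefficient = 2
x_4 = 1.7500, f(x_4) = 3.062500, coefficient = 1

I ≈ (0.312500/2) × 11.296875 = 1.765137
Exact value: 1.744792
Error: 0.020345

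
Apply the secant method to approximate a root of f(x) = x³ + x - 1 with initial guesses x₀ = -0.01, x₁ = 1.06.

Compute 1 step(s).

f(x) = x³ + x - 1
x₀ = -0.01, x₁ = 1.06

Secant formula: x_{n+1} = x_n - f(x_n)(x_n - x_{n-1})/(f(x_n) - f(x_{n-1}))

Iteration 1:
  f(-0.010000) = -1.010001
  f(1.060000) = 1.251016
  x_2 = 1.060000 - 1.251016×(1.060000 - (-0.010000))/(1.251016 - (-1.010001))
       = 0.467971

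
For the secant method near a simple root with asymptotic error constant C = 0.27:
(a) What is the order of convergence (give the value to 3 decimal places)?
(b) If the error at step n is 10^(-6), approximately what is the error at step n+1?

(a) Secant method has superlinear convergence with order φ = (1+√5)/2 ≈ 1.618.
    This means |e_{n+1}| ≈ C|e_n|^1.618.

(b) With |e_n| = 10^(-6) and C = 0.27:
    |e_{n+1}| ≈ 0.27 × (10^(-6))^1.618 = 0.27 × 10^(-9.71)

(a) ≈ 1.618 (golden ratio); (b) |e_{n+1}| ≈ 5.286e-11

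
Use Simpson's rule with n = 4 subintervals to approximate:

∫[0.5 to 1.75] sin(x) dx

f(x) = sin(x)
a = 0.5, b = 1.75, n = 4
h = (b - a)/n = 0.312500

Simpson's rule: (h/3)[f(x₀) + 4f(x₁) + 2f(x₂) + ... + f(xₙ)]

x_0 = 0.5000, f(x_0) = 0.479426, coefficient = 1
x_1 = 0.8125, f(x_1) = 0.726009, coefficient = 4
x_2 = 1.1250, f(x_2) = 0.902268, coefficient = 2
x_3 = 1.4375, f(x_3) = 0.991129, coefficient = 4
x_4 = 1.7500, f(x_4) = 0.983986, coefficient = 1

I ≈ (0.312500/3) × 10.136498 = 1.055885
Exact value: 1.055829
Error: 0.000057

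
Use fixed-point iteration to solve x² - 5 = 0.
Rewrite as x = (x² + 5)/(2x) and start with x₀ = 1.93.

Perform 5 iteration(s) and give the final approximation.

Equation: x² - 5 = 0
Fixed-point form: x = (x² + 5)/(2x)
x₀ = 1.93

x_1 = g(1.930000) = 2.260337
x_2 = g(2.260337) = 2.236198
x_3 = g(2.236198) = 2.236068
x_4 = g(2.236068) = 2.236068
x_5 = g(2.236068) = 2.236068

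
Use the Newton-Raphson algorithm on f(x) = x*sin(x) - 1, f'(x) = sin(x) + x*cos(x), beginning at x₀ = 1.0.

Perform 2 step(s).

f(x) = x*sin(x) - 1
f'(x) = sin(x) + x*cos(x)
x₀ = 1.0

Newton-Raphson formula: x_{n+1} = x_n - f(x_n)/f'(x_n)

Iteration 1:
  f(1.000000) = -0.158529
  f'(1.000000) = 1.381773
  x_1 = 1.000000 - (-0.158529)/1.381773 = 1.114729
Iteration 2:
  f(1.114729) = 0.000794
  f'(1.114729) = 1.388741
  x_2 = 1.114729 - 0.000794/1.388741 = 1.114157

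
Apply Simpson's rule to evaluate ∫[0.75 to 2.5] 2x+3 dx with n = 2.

f(x) = 2x+3
a = 0.75, b = 2.5, n = 2
h = (b - a)/n = 0.875000

Simpson's rule: (h/3)[f(x₀) + 4f(x₁) + 2f(x₂) + ... + f(xₙ)]

x_0 = 0.7500, f(x_0) = 4.500000, coefficient = 1
x_1 = 1.6250, f(x_1) = 6.250000, coefficient = 4
x_2 = 2.5000, f(x_2) = 8.000000, coefficient = 1

I ≈ (0.875000/3) × 37.500000 = 10.937500
Exact value: 10.937500
Error: 0.000000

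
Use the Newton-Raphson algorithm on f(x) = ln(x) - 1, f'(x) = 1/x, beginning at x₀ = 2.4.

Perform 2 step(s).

f(x) = ln(x) - 1
f'(x) = 1/x
x₀ = 2.4

Newton-Raphson formula: x_{n+1} = x_n - f(x_n)/f'(x_n)

Iteration 1:
  f(2.400000) = -0.124531
  f'(2.400000) = 0.416667
  x_1 = 2.400000 - (-0.124531)/0.416667 = 2.698875
Iteration 2:
  f(2.698875) = -0.007165
  f'(2.698875) = 0.370525
  x_2 = 2.698875 - (-0.007165)/0.370525 = 2.718212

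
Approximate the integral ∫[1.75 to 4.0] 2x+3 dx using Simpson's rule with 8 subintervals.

f(x) = 2x+3
a = 1.75, b = 4.0, n = 8
h = (b - a)/n = 0.281250

Simpson's rule: (h/3)[f(x₀) + 4f(x₁) + 2f(x₂) + ... + f(xₙ)]

x_0 = 1.7500, f(x_0) = 6.500000, coefficient = 1
x_1 = 2.0312, f(x_1) = 7.062500, coefficient = 4
x_2 = 2.3125, f(x_2) = 7.625000, coefficient = 2
x_3 = 2.5938, f(x_3) = 8.187500, coefficient = 4
x_4 = 2.8750, f(x_4) = 8.750000, coefficient = 2
x_5 = 3.1562, f(x_5) = 9.312500, coefficient = 4
x_6 = 3.4375, f(x_6) = 9.875000, coefficient = 2
x_7 = 3.7188, f(x_7) = 10.437500, coefficient = 4
x_8 = 4.0000, f(x_8) = 11.000000, coefficient = 1

I ≈ (0.281250/3) × 210.000000 = 19.687500
Exact value: 19.687500
Error: 0.000000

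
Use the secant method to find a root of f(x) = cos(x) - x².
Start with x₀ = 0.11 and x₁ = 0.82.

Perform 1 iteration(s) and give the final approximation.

f(x) = cos(x) - x²
x₀ = 0.11, x₁ = 0.82

Secant formula: x_{n+1} = x_n - f(x_n)(x_n - x_{n-1})/(f(x_n) - f(x_{n-1}))

Iteration 1:
  f(0.110000) = 0.981856
  f(0.820000) = 0.009821
  x_2 = 0.820000 - 0.009821×(0.820000 - 0.110000)/(0.009821 - 0.981856)
       = 0.827174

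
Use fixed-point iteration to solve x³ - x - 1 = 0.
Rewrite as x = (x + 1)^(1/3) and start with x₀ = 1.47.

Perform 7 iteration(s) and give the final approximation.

Equation: x³ - x - 1 = 0
Fixed-point form: x = (x + 1)^(1/3)
x₀ = 1.47

x_1 = g(1.470000) = 1.351758
x_2 = g(1.351758) = 1.329834
x_3 = g(1.329834) = 1.325689
x_4 = g(1.325689) = 1.324902
x_5 = g(1.324902) = 1.324753
x_6 = g(1.324753) = 1.324725
x_7 = g(1.324725) = 1.324719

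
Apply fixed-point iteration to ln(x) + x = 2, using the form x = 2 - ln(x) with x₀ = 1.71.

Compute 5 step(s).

Equation: ln(x) + x = 2
Fixed-point form: x = 2 - ln(x)
x₀ = 1.71

x_1 = g(1.710000) = 1.463507
x_2 = g(1.463507) = 1.619165
x_3 = g(1.619165) = 1.518090
x_4 = g(1.518090) = 1.582547
x_5 = g(1.582547) = 1.540964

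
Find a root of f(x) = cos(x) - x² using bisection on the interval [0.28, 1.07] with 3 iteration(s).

f(x) = cos(x) - x²
Initial interval: [0.28, 1.07]

Iteration 1:
  c_1 = (0.280000 + 1.070000)/2 = 0.675000
  f(c_1) = f(0.675000) = 0.325082
  f(a) × f(c) ≥ 0, new interval: [0.675000, 1.070000]
Iteration 2:
  c_2 = (0.675000 + 1.070000)/2 = 0.872500
  f(c_2) = f(0.872500) = -0.118343
  f(a) × f(c) < 0, new interval: [0.675000, 0.872500]
Iteration 3:
  c_3 = (0.675000 + 0.872500)/2 = 0.773750
  f(c_3) = f(0.773750) = 0.116606
  f(a) × f(c) ≥ 0, new interval: [0.773750, 0.872500]

After 3 iteration(s), the approximation is c_3 = 0.773750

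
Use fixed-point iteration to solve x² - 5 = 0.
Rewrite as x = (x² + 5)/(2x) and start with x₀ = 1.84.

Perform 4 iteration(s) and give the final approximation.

Equation: x² - 5 = 0
Fixed-point form: x = (x² + 5)/(2x)
x₀ = 1.84

x_1 = g(1.840000) = 2.278696
x_2 = g(2.278696) = 2.236467
x_3 = g(2.236467) = 2.236068
x_4 = g(2.236068) = 2.236068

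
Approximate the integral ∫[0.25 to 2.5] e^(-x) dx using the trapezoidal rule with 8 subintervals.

f(x) = e^(-x)
a = 0.25, b = 2.5, n = 8
h = (b - a)/n = 0.281250

Trapezoidal rule: (h/2)[f(x₀) + 2f(x₁) + 2f(x₂) + ... + f(xₙ)]

x_0 = 0.2500, f(x_0) = 0.778801, coefficient = 1
x_1 = 0.5312, f(x_1) = 0.587870, coefficient = 2
x_2 = 0.8125, f(x_2) = 0.443747, coefficient = 2
x_3 = 1.0938, f(x_3) = 0.334958, coefficient = 2
x_4 = 1.3750, f(x_4) = 0.252840, coefficient = 2
x_5 = 1.6562, f(x_5) = 0.190853, coefficient = 2
x_6 = 1.9375, f(x_6) = 0.144064, coefficient = 2
x_7 = 2.2188, f(x_7) = 0.108745, coefficient = 2
x_8 = 2.5000, f(x_8) = 0.082085, coefficient = 1

I ≈ (0.281250/2) × 4.987039 = 0.701302
Exact value: 0.696716
Error: 0.004587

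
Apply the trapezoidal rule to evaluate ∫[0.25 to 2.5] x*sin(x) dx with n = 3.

f(x) = x*sin(x)
a = 0.25, b = 2.5, n = 3
h = (b - a)/n = 0.750000

Trapezoidal rule: (h/2)[f(x₀) + 2f(x₁) + 2f(x₂) + ... + f(xₙ)]

x_0 = 0.2500, f(x_0) = 0.061851, coefficient = 1
x_1 = 1.0000, f(x_1) = 0.841471, coefficient = 2
x_2 = 1.7500, f(x_2) = 1.721975, coefficient = 2
x_3 = 2.5000, f(x_3) = 1.496180, coefficient = 1

I ≈ (0.750000/2) × 6.684924 = 2.506847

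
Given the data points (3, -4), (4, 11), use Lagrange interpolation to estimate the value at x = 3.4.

Lagrange interpolation formula:
P(x) = Σ yᵢ × Lᵢ(x)
where Lᵢ(x) = Π_{j≠i} (x - xⱼ)/(xᵢ - xⱼ)

L_0(3.4) = (3.4 - 4)/(3 - 4) = 0.600000
L_1(3.4) = (3.4 - 3)/(4 - 3) = 0.400000

P(3.4) = (-4)×L_0(3.4) + 11×L_1(3.4)
P(3.4) = 2.000000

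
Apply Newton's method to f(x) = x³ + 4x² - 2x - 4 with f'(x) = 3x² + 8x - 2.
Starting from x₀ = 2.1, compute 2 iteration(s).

f(x) = x³ + 4x² - 2x - 4
f'(x) = 3x² + 8x - 2
x₀ = 2.1

Newton-Raphson formula: x_{n+1} = x_n - f(x_n)/f'(x_n)

Iteration 1:
  f(2.100000) = 18.701000
  f'(2.100000) = 28.030000
  x_1 = 2.100000 - 18.701000/28.030000 = 1.432822
Iteration 2:
  f(1.432822) = 4.287824
  f'(1.432822) = 15.621512
  x_2 = 1.432822 - 4.287824/15.621512 = 1.158340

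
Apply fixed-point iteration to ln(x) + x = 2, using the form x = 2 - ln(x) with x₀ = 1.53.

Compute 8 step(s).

Equation: ln(x) + x = 2
Fixed-point form: x = 2 - ln(x)
x₀ = 1.53

x_1 = g(1.530000) = 1.574732
x_2 = g(1.574732) = 1.545915
x_3 = g(1.545915) = 1.564384
x_4 = g(1.564384) = 1.552508
x_5 = g(1.552508) = 1.560128
x_6 = g(1.560128) = 1.555232
x_7 = g(1.555232) = 1.558375
x_8 = g(1.558375) = 1.556356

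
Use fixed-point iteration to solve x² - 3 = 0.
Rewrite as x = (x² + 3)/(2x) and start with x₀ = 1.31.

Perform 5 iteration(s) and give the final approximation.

Equation: x² - 3 = 0
Fixed-point form: x = (x² + 3)/(2x)
x₀ = 1.31

x_1 = g(1.310000) = 1.800038
x_2 = g(1.800038) = 1.733335
x_3 = g(1.733335) = 1.732051
x_4 = g(1.732051) = 1.732051
x_5 = g(1.732051) = 1.732051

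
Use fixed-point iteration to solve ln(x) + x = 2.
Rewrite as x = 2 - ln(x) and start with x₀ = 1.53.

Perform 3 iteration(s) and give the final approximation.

Equation: ln(x) + x = 2
Fixed-point form: x = 2 - ln(x)
x₀ = 1.53

x_1 = g(1.530000) = 1.574732
x_2 = g(1.574732) = 1.545915
x_3 = g(1.545915) = 1.564384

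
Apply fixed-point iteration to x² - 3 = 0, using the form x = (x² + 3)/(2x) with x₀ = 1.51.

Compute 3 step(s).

Equation: x² - 3 = 0
Fixed-point form: x = (x² + 3)/(2x)
x₀ = 1.51

x_1 = g(1.510000) = 1.748377
x_2 = g(1.748377) = 1.732127
x_3 = g(1.732127) = 1.732051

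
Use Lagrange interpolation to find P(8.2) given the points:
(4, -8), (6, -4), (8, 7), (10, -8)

Lagrange interpolation formula:
P(x) = Σ yᵢ × Lᵢ(x)
where Lᵢ(x) = Π_{j≠i} (x - xⱼ)/(xᵢ - xⱼ)

L_0(8.2) = (8.2 - 6)/(4 - 6) × (8.2 - 8)/(4 - 8) × (8.2 - 10)/(4 - 10) = 0.016500
L_1(8.2) = (8.2 - 4)/(6 - 4) × (8.2 - 8)/(6 - 8) × (8.2 - 10)/(6 - 10) = -0.094500
L_2(8.2) = (8.2 - 4)/(8 - 4) × (8.2 - 6)/(8 - 6) × (8.2 - 10)/(8 - 10) = 1.039500
L_3(8.2) = (8.2 - 4)/(10 - 4) × (8.2 - 6)/(10 - 6) × (8.2 - 8)/(10 - 8) = 0.038500

P(8.2) = (-8)×L_0(8.2) + (-4)×L_1(8.2) + 7×L_2(8.2) + (-8)×L_3(8.2)
P(8.2) = 7.214500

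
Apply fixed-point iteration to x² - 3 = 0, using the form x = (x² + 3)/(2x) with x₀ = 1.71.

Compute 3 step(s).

Equation: x² - 3 = 0
Fixed-point form: x = (x² + 3)/(2x)
x₀ = 1.71

x_1 = g(1.710000) = 1.732193
x_2 = g(1.732193) = 1.732051
x_3 = g(1.732051) = 1.732051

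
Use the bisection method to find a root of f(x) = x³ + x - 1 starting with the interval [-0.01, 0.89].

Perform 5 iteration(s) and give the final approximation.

f(x) = x³ + x - 1
Initial interval: [-0.01, 0.89]

Iteration 1:
  c_1 = (-0.010000 + 0.890000)/2 = 0.440000
  f(c_1) = f(0.440000) = -0.474816
  f(a) × f(c) ≥ 0, new interval: [0.440000, 0.890000]
Iteration 2:
  c_2 = (0.440000 + 0.890000)/2 = 0.665000
  f(c_2) = f(0.665000) = -0.040920
  f(a) × f(c) ≥ 0, new interval: [0.665000, 0.890000]
Iteration 3:
  c_3 = (0.665000 + 0.890000)/2 = 0.777500
  f(c_3) = f(0.777500) = 0.247504
  f(a) × f(c) < 0, new interval: [0.665000, 0.777500]
Iteration 4:
  c_4 = (0.665000 + 0.777500)/2 = 0.721250
  f(c_4) = f(0.721250) = 0.096445
  f(a) × f(c) < 0, new interval: [0.665000, 0.721250]
Iteration 5:
  c_5 = (0.665000 + 0.721250)/2 = 0.693125
  f(c_5) = f(0.693125) = 0.026118
  f(a) × f(c) < 0, new interval: [0.665000, 0.693125]

After 5 iteration(s), the approximation is c_5 = 0.693125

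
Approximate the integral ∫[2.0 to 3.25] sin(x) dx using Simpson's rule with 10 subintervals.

f(x) = sin(x)
a = 2.0, b = 3.25, n = 10
h = (b - a)/n = 0.125000

Simpson's rule: (h/3)[f(x₀) + 4f(x₁) + 2f(x₂) + ... + f(xₙ)]

x_0 = 2.0000, f(x_0) = 0.909297, coefficient = 1
x_1 = 2.1250, f(x_1) = 0.850320, coefficient = 4
x_2 = 2.2500, f(x_2) = 0.778073, coefficient = 2
x_3 = 2.3750, f(x_3) = 0.693685, coefficient = 4
x_4 = 2.5000, f(x_4) = 0.598472, coefficient = 2
x_5 = 2.6250, f(x_5) = 0.493920, coefficient = 4
x_6 = 2.7500, f(x_6) = 0.381661, coefficient = 2
x_7 = 2.8750, f(x_7) = 0.263446, coefficient = 4
x_8 = 3.0000, f(x_8) = 0.141120, coefficient = 2
x_9 = 3.1250, f(x_9) = 0.016592, coefficient = 4
x_10 = 3.2500, f(x_10) = -0.108195, coefficient = 1

I ≈ (0.125000/3) × 13.871607 = 0.577984
Exact value: 0.577983
Error: 0.000001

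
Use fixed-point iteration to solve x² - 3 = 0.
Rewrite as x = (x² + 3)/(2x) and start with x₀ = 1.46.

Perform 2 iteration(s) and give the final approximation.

Equation: x² - 3 = 0
Fixed-point form: x = (x² + 3)/(2x)
x₀ = 1.46

x_1 = g(1.460000) = 1.757397
x_2 = g(1.757397) = 1.732234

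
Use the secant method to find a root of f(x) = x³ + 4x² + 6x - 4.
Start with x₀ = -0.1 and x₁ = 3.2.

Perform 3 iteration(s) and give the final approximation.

f(x) = x³ + 4x² + 6x - 4
x₀ = -0.1, x₁ = 3.2

Secant formula: x_{n+1} = x_n - f(x_n)(x_n - x_{n-1})/(f(x_n) - f(x_{n-1}))

Iteration 1:
  f(-0.100000) = -4.561000
  f(3.200000) = 88.928000
  x_2 = 3.200000 - 88.928000×(3.200000 - (-0.100000))/(88.928000 - (-4.561000))
       = 0.060995
Iteration 2:
  f(3.200000) = 88.928000
  f(0.060995) = -3.618919
  x_3 = 0.060995 - (-3.618919)×(0.060995 - 3.200000)/(-3.618919 - 88.928000)
       = 0.183742
Iteration 3:
  f(0.060995) = -3.618919
  f(0.183742) = -2.756301
  x_4 = 0.183742 - (-2.756301)×(0.183742 - 0.060995)/(-2.756301 - (-3.618919))
       = 0.575951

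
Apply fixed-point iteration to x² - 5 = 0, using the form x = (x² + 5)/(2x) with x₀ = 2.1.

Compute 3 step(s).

Equation: x² - 5 = 0
Fixed-point form: x = (x² + 5)/(2x)
x₀ = 2.1

x_1 = g(2.100000) = 2.240476
x_2 = g(2.240476) = 2.236072
x_3 = g(2.236072) = 2.236068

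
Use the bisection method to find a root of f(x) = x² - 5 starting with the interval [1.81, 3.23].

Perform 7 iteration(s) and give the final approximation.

f(x) = x² - 5
Initial interval: [1.81, 3.23]

Iteration 1:
  c_1 = (1.810000 + 3.230000)/2 = 2.520000
  f(c_1) = f(2.520000) = 1.350400
  f(a) × f(c) < 0, new interval: [1.810000, 2.520000]
Iteration 2:
  c_2 = (1.810000 + 2.520000)/2 = 2.165000
  f(c_2) = f(2.165000) = -0.312775
  f(a) × f(c) ≥ 0, new interval: [2.165000, 2.520000]
Iteration 3:
  c_3 = (2.165000 + 2.520000)/2 = 2.342500
  f(c_3) = f(2.342500) = 0.487306
  f(a) × f(c) < 0, new interval: [2.165000, 2.342500]
Iteration 4:
  c_4 = (2.165000 + 2.342500)/2 = 2.253750
  f(c_4) = f(2.253750) = 0.079389
  f(a) × f(c) < 0, new interval: [2.165000, 2.253750]
Iteration 5:
  c_5 = (2.165000 + 2.253750)/2 = 2.209375
  f(c_5) = f(2.209375) = -0.118662
  f(a) × f(c) ≥ 0, new interval: [2.209375, 2.253750]
Iteration 6:
  c_6 = (2.209375 + 2.253750)/2 = 2.231562
  f(c_6) = f(2.231562) = -0.020129
  f(a) × f(c) ≥ 0, new interval: [2.231562, 2.253750]
Iteration 7:
  c_7 = (2.231562 + 2.253750)/2 = 2.242656
  f(c_7) = f(2.242656) = 0.029507
  f(a) × f(c) < 0, new interval: [2.231562, 2.242656]

After 7 iteration(s), the approximation is c_7 = 2.242656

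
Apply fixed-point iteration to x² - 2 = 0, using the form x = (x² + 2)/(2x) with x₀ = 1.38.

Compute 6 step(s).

Equation: x² - 2 = 0
Fixed-point form: x = (x² + 2)/(2x)
x₀ = 1.38

x_1 = g(1.380000) = 1.414638
x_2 = g(1.414638) = 1.414214
x_3 = g(1.414214) = 1.414214
x_4 = g(1.414214) = 1.414214
x_5 = g(1.414214) = 1.414214
x_6 = g(1.414214) = 1.414214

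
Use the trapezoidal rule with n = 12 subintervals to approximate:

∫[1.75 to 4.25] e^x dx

f(x) = e^x
a = 1.75, b = 4.25, n = 12
h = (b - a)/n = 0.208333

Trapezoidal rule: (h/2)[f(x₀) + 2f(x₁) + 2f(x₂) + ... + f(xₙ)]

x_0 = 1.7500, f(x_0) = 5.754603, coefficient = 1
x_1 = 1.9583, f(x_1) = 7.087505, coefficient = 2
x_2 = 2.1667, f(x_2) = 8.729138, coefficient = 2
x_3 = 2.3750, f(x_3) = 10.751013, coefficient = 2
x_4 = 2.5833, f(x_4) = 13.241202, coefficient = 2
x_5 = 2.7917, f(x_5) = 16.308177, coefficient = 2
x_6 = 3.0000, f(x_6) = 20.085537, coefficient = 2
x_7 = 3.2083, f(x_7) = 24.737822, coefficient = 2
x_8 = 3.4167, f(x_8) = 30.467687, coefficient = 2
x_9 = 3.6250, f(x_9) = 37.524723, coefficient = 2
x_10 = 3.8333, f(x_10) = 46.216336, coefficient = 2
x_11 = 4.0417, f(x_11) = 56.921132, coefficient = 2
x_12 = 4.2500, f(x_12) = 70.105412, coefficient = 1

I ≈ (0.208333/2) × 620.000561 = 64.583392
Exact value: 64.350810
Error: 0.232582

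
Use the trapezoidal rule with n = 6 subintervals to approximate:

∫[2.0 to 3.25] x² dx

f(x) = x²
a = 2.0, b = 3.25, n = 6
h = (b - a)/n = 0.208333

Trapezoidal rule: (h/2)[f(x₀) + 2f(x₁) + 2f(x₂) + ... + f(xₙ)]

x_0 = 2.0000, f(x_0) = 4.000000, coefficient = 1
x_1 = 2.2083, f(x_1) = 4.876736, coefficient = 2
x_2 = 2.4167, f(x_2) = 5.840278, coefficient = 2
x_3 = 2.6250, f(x_3) = 6.890625, coefficient = 2
x_4 = 2.8333, f(x_4) = 8.027778, coefficient = 2
x_5 = 3.0417, f(x_5) = 9.251736, coefficient = 2
x_6 = 3.2500, f(x_6) = 10.562500, coefficient = 1

I ≈ (0.208333/2) × 84.336806 = 8.785084
Exact value: 8.776042
Error: 0.009042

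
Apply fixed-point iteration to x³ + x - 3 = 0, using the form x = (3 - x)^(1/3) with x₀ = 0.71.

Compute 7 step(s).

Equation: x³ + x - 3 = 0
Fixed-point form: x = (3 - x)^(1/3)
x₀ = 0.71

x_1 = g(0.710000) = 1.318090
x_2 = g(1.318090) = 1.189235
x_3 = g(1.189235) = 1.218861
x_4 = g(1.218861) = 1.212177
x_5 = g(1.212177) = 1.213691
x_6 = g(1.213691) = 1.213348
x_7 = g(1.213348) = 1.213426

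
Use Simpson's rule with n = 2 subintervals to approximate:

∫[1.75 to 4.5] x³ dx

f(x) = x³
a = 1.75, b = 4.5, n = 2
h = (b - a)/n = 1.375000

Simpson's rule: (h/3)[f(x₀) + 4f(x₁) + 2f(x₂) + ... + f(xₙ)]

x_0 = 1.7500, f(x_0) = 5.359375, coefficient = 1
x_1 = 3.1250, f(x_1) = 30.517578, coefficient = 4
x_2 = 4.5000, f(x_2) = 91.125000, coefficient = 1

I ≈ (1.375000/3) × 218.554688 = 100.170898
Exact value: 100.170898
Error: 0.000000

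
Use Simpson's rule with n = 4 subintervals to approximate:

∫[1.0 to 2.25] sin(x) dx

f(x) = sin(x)
a = 1.0, b = 2.25, n = 4
h = (b - a)/n = 0.312500

Simpson's rule: (h/3)[f(x₀) + 4f(x₁) + 2f(x₂) + ... + f(xₙ)]

x_0 = 1.0000, f(x_0) = 0.841471, coefficient = 1
x_1 = 1.3125, f(x_1) = 0.966827, coefficient = 4
x_2 = 1.6250, f(x_2) = 0.998531, coefficient = 2
x_3 = 1.9375, f(x_3) = 0.933514, coefficient = 4
x_4 = 2.2500, f(x_4) = 0.778073, coefficient = 1

I ≈ (0.312500/3) × 11.217970 = 1.168539
Exact value: 1.168476
Error: 0.000063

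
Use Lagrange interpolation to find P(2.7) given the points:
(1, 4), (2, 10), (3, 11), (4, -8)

Lagrange interpolation formula:
P(x) = Σ yᵢ × Lᵢ(x)
where Lᵢ(x) = Π_{j≠i} (x - xⱼ)/(xᵢ - xⱼ)

L_0(2.7) = (2.7 - 2)/(1 - 2) × (2.7 - 3)/(1 - 3) × (2.7 - 4)/(1 - 4) = -0.045500
L_1(2.7) = (2.7 - 1)/(2 - 1) × (2.7 - 3)/(2 - 3) × (2.7 - 4)/(2 - 4) = 0.331500
L_2(2.7) = (2.7 - 1)/(3 - 1) × (2.7 - 2)/(3 - 2) × (2.7 - 4)/(3 - 4) = 0.773500
L_3(2.7) = (2.7 - 1)/(4 - 1) × (2.7 - 2)/(4 - 2) × (2.7 - 3)/(4 - 3) = -0.059500

P(2.7) = 4×L_0(2.7) + 10×L_1(2.7) + 11×L_2(2.7) + (-8)×L_3(2.7)
P(2.7) = 12.117500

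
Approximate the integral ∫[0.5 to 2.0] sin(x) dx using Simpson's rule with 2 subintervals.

f(x) = sin(x)
a = 0.5, b = 2.0, n = 2
h = (b - a)/n = 0.750000

Simpson's rule: (h/3)[f(x₀) + 4f(x₁) + 2f(x₂) + ... + f(xₙ)]

x_0 = 0.5000, f(x_0) = 0.479426, coefficient = 1
x_1 = 1.2500, f(x_1) = 0.948985, coefficient = 4
x_2 = 2.0000, f(x_2) = 0.909297, coefficient = 1

I ≈ (0.750000/3) × 5.184661 = 1.296165
Exact value: 1.293729
Error: 0.002436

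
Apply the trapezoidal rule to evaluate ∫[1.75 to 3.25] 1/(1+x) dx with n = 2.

f(x) = 1/(1+x)
a = 1.75, b = 3.25, n = 2
h = (b - a)/n = 0.750000

Trapezoidal rule: (h/2)[f(x₀) + 2f(x₁) + 2f(x₂) + ... + f(xₙ)]

x_0 = 1.7500, f(x_0) = 0.363636, coefficient = 1
x_1 = 2.5000, f(x_1) = 0.285714, coefficient = 2
x_2 = 3.2500, f(x_2) = 0.235294, coefficient = 1

I ≈ (0.750000/2) × 1.170359 = 0.438885
Exact value: 0.435318
Error: 0.003567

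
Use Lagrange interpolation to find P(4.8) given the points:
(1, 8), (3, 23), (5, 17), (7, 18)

Lagrange interpolation formula:
P(x) = Σ yᵢ × Lᵢ(x)
where Lᵢ(x) = Π_{j≠i} (x - xⱼ)/(xᵢ - xⱼ)

L_0(4.8) = (4.8 - 3)/(1 - 3) × (4.8 - 5)/(1 - 5) × (4.8 - 7)/(1 - 7) = -0.016500
L_1(4.8) = (4.8 - 1)/(3 - 1) × (4.8 - 5)/(3 - 5) × (4.8 - 7)/(3 - 7) = 0.104500
L_2(4.8) = (4.8 - 1)/(5 - 1) × (4.8 - 3)/(5 - 3) × (4.8 - 7)/(5 - 7) = 0.940500
L_3(4.8) = (4.8 - 1)/(7 - 1) × (4.8 - 3)/(7 - 3) × (4.8 - 5)/(7 - 5) = -0.028500

P(4.8) = 8×L_0(4.8) + 23×L_1(4.8) + 17×L_2(4.8) + 18×L_3(4.8)
P(4.8) = 17.747000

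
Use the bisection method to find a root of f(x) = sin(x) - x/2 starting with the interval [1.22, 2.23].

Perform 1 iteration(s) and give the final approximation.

f(x) = sin(x) - x/2
Initial interval: [1.22, 2.23]

Iteration 1:
  c_1 = (1.220000 + 2.230000)/2 = 1.725000
  f(c_1) = f(1.725000) = 0.125634
  f(a) × f(c) ≥ 0, new interval: [1.725000, 2.230000]

After 1 iteration(s), the approximation is c_1 = 1.725000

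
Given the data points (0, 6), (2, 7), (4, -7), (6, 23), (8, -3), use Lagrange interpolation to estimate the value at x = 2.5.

Lagrange interpolation formula:
P(x) = Σ yᵢ × Lᵢ(x)
where Lᵢ(x) = Π_{j≠i} (x - xⱼ)/(xᵢ - xⱼ)

L_0(2.5) = (2.5 - 2)/(0 - 2) × (2.5 - 4)/(0 - 4) × (2.5 - 6)/(0 - 6) × (2.5 - 8)/(0 - 8) = -0.037598
L_1(2.5) = (2.5 - 0)/(2 - 0) × (2.5 - 4)/(2 - 4) × (2.5 - 6)/(2 - 6) × (2.5 - 8)/(2 - 8) = 0.751953
L_2(2.5) = (2.5 - 0)/(4 - 0) × (2.5 - 2)/(4 - 2) × (2.5 - 6)/(4 - 6) × (2.5 - 8)/(4 - 8) = 0.375977
L_3(2.5) = (2.5 - 0)/(6 - 0) × (2.5 - 2)/(6 - 2) × (2.5 - 4)/(6 - 4) × (2.5 - 8)/(6 - 8) = -0.107422
L_4(2.5) = (2.5 - 0)/(8 - 0) × (2.5 - 2)/(8 - 2) × (2.5 - 4)/(8 - 4) × (2.5 - 6)/(8 - 6) = 0.017090

P(2.5) = 6×L_0(2.5) + 7×L_1(2.5) + (-7)×L_2(2.5) + 23×L_3(2.5) + (-3)×L_4(2.5)
P(2.5) = -0.115723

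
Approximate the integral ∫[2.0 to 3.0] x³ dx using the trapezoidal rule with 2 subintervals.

f(x) = x³
a = 2.0, b = 3.0, n = 2
h = (b - a)/n = 0.500000

Trapezoidal rule: (h/2)[f(x₀) + 2f(x₁) + 2f(x₂) + ... + f(xₙ)]

x_0 = 2.0000, f(x_0) = 8.000000, coefficient = 1
x_1 = 2.5000, f(x_1) = 15.625000, coefficient = 2
x_2 = 3.0000, f(x_2) = 27.000000, coefficient = 1

I ≈ (0.500000/2) × 66.250000 = 16.562500
Exact value: 16.250000
Error: 0.312500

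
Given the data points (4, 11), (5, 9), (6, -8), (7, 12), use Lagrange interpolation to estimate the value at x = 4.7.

Lagrange interpolation formula:
P(x) = Σ yᵢ × Lᵢ(x)
where Lᵢ(x) = Π_{j≠i} (x - xⱼ)/(xᵢ - xⱼ)

L_0(4.7) = (4.7 - 5)/(4 - 5) × (4.7 - 6)/(4 - 6) × (4.7 - 7)/(4 - 7) = 0.149500
L_1(4.7) = (4.7 - 4)/(5 - 4) × (4.7 - 6)/(5 - 6) × (4.7 - 7)/(5 - 7) = 1.046500
L_2(4.7) = (4.7 - 4)/(6 - 4) × (4.7 - 5)/(6 - 5) × (4.7 - 7)/(6 - 7) = -0.241500
L_3(4.7) = (4.7 - 4)/(7 - 4) × (4.7 - 5)/(7 - 5) × (4.7 - 6)/(7 - 6) = 0.045500

P(4.7) = 11×L_0(4.7) + 9×L_1(4.7) + (-8)×L_2(4.7) + 12×L_3(4.7)
P(4.7) = 13.541000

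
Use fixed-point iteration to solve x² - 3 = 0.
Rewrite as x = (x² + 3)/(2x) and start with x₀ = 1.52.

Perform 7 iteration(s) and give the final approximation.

Equation: x² - 3 = 0
Fixed-point form: x = (x² + 3)/(2x)
x₀ = 1.52

x_1 = g(1.520000) = 1.746842
x_2 = g(1.746842) = 1.732113
x_3 = g(1.732113) = 1.732051
x_4 = g(1.732051) = 1.732051
x_5 = g(1.732051) = 1.732051
x_6 = g(1.732051) = 1.732051
x_7 = g(1.732051) = 1.732051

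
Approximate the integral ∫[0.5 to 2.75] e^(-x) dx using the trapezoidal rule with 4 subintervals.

f(x) = e^(-x)
a = 0.5, b = 2.75, n = 4
h = (b - a)/n = 0.562500

Trapezoidal rule: (h/2)[f(x₀) + 2f(x₁) + 2f(x₂) + ... + f(xₙ)]

x_0 = 0.5000, f(x_0) = 0.606531, coefficient = 1
x_1 = 1.0625, f(x_1) = 0.345591, coefficient = 2
x_2 = 1.6250, f(x_2) = 0.196912, coefficient = 2
x_3 = 2.1875, f(x_3) = 0.112197, coefficient = 2
x_4 = 2.7500, f(x_4) = 0.063928, coefficient = 1

I ≈ (0.562500/2) × 1.979857 = 0.556835
Exact value: 0.542603
Error: 0.014232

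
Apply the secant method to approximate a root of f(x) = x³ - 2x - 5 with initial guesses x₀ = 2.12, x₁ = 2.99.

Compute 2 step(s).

f(x) = x³ - 2x - 5
x₀ = 2.12, x₁ = 2.99

Secant formula: x_{n+1} = x_n - f(x_n)(x_n - x_{n-1})/(f(x_n) - f(x_{n-1}))

Iteration 1:
  f(2.120000) = 0.288128
  f(2.990000) = 15.750899
  x_2 = 2.990000 - 15.750899×(2.990000 - 2.120000)/(15.750899 - 0.288128)
       = 2.103789
Iteration 2:
  f(2.990000) = 15.750899
  f(2.103789) = 0.103638
  x_3 = 2.103789 - 0.103638×(2.103789 - 2.990000)/(0.103638 - 15.750899)
       = 2.097919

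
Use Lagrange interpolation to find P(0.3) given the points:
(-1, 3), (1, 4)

Lagrange interpolation formula:
P(x) = Σ yᵢ × Lᵢ(x)
where Lᵢ(x) = Π_{j≠i} (x - xⱼ)/(xᵢ - xⱼ)

L_0(0.3) = (0.3 - 1)/(-1 - 1) = 0.350000
L_1(0.3) = (0.3 - (-1))/(1 - (-1)) = 0.650000

P(0.3) = 3×L_0(0.3) + 4×L_1(0.3)
P(0.3) = 3.650000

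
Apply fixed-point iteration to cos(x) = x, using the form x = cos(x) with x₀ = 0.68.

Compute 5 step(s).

Equation: cos(x) = x
Fixed-point form: x = cos(x)
x₀ = 0.68

x_1 = g(0.680000) = 0.777573
x_2 = g(0.777573) = 0.712618
x_3 = g(0.712618) = 0.756652
x_4 = g(0.756652) = 0.727138
x_5 = g(0.727138) = 0.747080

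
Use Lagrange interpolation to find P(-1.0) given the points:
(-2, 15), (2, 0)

Lagrange interpolation formula:
P(x) = Σ yᵢ × Lᵢ(x)
where Lᵢ(x) = Π_{j≠i} (x - xⱼ)/(xᵢ - xⱼ)

L_0(-1.0) = (-1.0 - 2)/(-2 - 2) = 0.750000
L_1(-1.0) = (-1.0 - (-2))/(2 - (-2)) = 0.250000

P(-1.0) = 15×L_0(-1.0) + 0×L_1(-1.0)
P(-1.0) = 11.250000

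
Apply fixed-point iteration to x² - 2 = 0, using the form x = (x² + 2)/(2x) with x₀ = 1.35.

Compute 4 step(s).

Equation: x² - 2 = 0
Fixed-point form: x = (x² + 2)/(2x)
x₀ = 1.35

x_1 = g(1.350000) = 1.415741
x_2 = g(1.415741) = 1.414214
x_3 = g(1.414214) = 1.414214
x_4 = g(1.414214) = 1.414214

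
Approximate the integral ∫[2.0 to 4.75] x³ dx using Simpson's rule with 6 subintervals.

f(x) = x³
a = 2.0, b = 4.75, n = 6
h = (b - a)/n = 0.458333

Simpson's rule: (h/3)[f(x₀) + 4f(x₁) + 2f(x₂) + ... + f(xₙ)]

x_0 = 2.0000, f(x_0) = 8.000000, coefficient = 1
x_1 = 2.4583, f(x_1) = 14.856698, coefficient = 4
x_2 = 2.9167, f(x_2) = 24.811921, coefficient = 2
x_3 = 3.3750, f(x_3) = 38.443359, coefficient = 4
x_4 = 3.8333, f(x_4) = 56.328704, coefficient = 2
x_5 = 4.2917, f(x_5) = 79.045645, coefficient = 4
x_6 = 4.7500, f(x_6) = 107.171875, coefficient = 1

I ≈ (0.458333/3) × 806.835937 = 123.266602
Exact value: 123.266602
Error: 0.000000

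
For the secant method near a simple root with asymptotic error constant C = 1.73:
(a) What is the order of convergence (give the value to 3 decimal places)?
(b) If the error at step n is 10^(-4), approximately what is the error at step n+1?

(a) Secant method has superlinear convergence with order φ = (1+√5)/2 ≈ 1.618.
    This means |e_{n+1}| ≈ C|e_n|^1.618.

(b) With |e_n| = 10^(-4) and C = 1.73:
    |e_{n+1}| ≈ 1.73 × (10^(-4))^1.618 = 1.73 × 10^(-6.47)

(a) ≈ 1.618 (golden ratio); (b) |e_{n+1}| ≈ 5.833e-07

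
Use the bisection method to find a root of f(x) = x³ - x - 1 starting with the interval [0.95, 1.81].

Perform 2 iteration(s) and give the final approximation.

f(x) = x³ - x - 1
Initial interval: [0.95, 1.81]

Iteration 1:
  c_1 = (0.950000 + 1.810000)/2 = 1.380000
  f(c_1) = f(1.380000) = 0.248072
  f(a) × f(c) < 0, new interval: [0.950000, 1.380000]
Iteration 2:
  c_2 = (0.950000 + 1.380000)/2 = 1.165000
  f(c_2) = f(1.165000) = -0.583833
  f(a) × f(c) ≥ 0, new interval: [1.165000, 1.380000]

After 2 iteration(s), the approximation is c_2 = 1.165000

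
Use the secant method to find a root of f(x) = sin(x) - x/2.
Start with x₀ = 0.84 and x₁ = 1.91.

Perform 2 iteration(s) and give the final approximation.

f(x) = sin(x) - x/2
x₀ = 0.84, x₁ = 1.91

Secant formula: x_{n+1} = x_n - f(x_n)(x_n - x_{n-1})/(f(x_n) - f(x_{n-1}))

Iteration 1:
  f(0.840000) = 0.324643
  f(1.910000) = -0.011980
  x_2 = 1.910000 - (-0.011980)×(1.910000 - 0.840000)/(-0.011980 - 0.324643)
       = 1.871920
Iteration 2:
  f(1.910000) = -0.011980
  f(1.871920) = 0.019044
  x_3 = 1.871920 - 0.019044×(1.871920 - 1.910000)/(0.019044 - (-0.011980))
       = 1.895295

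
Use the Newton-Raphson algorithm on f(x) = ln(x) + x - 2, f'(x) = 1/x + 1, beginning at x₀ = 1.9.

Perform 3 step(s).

f(x) = ln(x) + x - 2
f'(x) = 1/x + 1
x₀ = 1.9

Newton-Raphson formula: x_{n+1} = x_n - f(x_n)/f'(x_n)

Iteration 1:
  f(1.900000) = 0.541854
  f'(1.900000) = 1.526316
  x_1 = 1.900000 - 0.541854/1.526316 = 1.544992
Iteration 2:
  f(1.544992) = -0.019989
  f'(1.544992) = 1.647252
  x_2 = 1.544992 - (-0.019989)/1.647252 = 1.557127
Iteration 3:
  f(1.557127) = -0.000031
  f'(1.557127) = 1.642208
  x_3 = 1.557127 - (-0.000031)/1.642208 = 1.557146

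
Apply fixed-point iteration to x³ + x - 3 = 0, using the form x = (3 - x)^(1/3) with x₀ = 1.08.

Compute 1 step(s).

Equation: x³ + x - 3 = 0
Fixed-point form: x = (3 - x)^(1/3)
x₀ = 1.08

x_1 = g(1.080000) = 1.242893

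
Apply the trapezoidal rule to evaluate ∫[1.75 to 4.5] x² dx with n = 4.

f(x) = x²
a = 1.75, b = 4.5, n = 4
h = (b - a)/n = 0.687500

Trapezoidal rule: (h/2)[f(x₀) + 2f(x₁) + 2f(x₂) + ... + f(xₙ)]

x_0 = 1.7500, f(x_0) = 3.062500, coefficient = 1
x_1 = 2.4375, f(x_1) = 5.941406, coefficient = 2
x_2 = 3.1250, f(x_2) = 9.765625, coefficient = 2
x_3 = 3.8125, f(x_3) = 14.535156, coefficient = 2
x_4 = 4.5000, f(x_4) = 20.250000, coefficient = 1

I ≈ (0.687500/2) × 83.796875 = 28.805176
Exact value: 28.588542
Error: 0.216634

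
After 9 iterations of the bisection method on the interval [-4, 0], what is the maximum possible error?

Bisection error bound: |error| ≤ (b-a)/2^n
|error| ≤ (0 - (-4))/2^9 = 4/2^9
|error| ≤ 0.0078125000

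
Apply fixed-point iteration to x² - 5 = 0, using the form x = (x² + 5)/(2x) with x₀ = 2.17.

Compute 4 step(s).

Equation: x² - 5 = 0
Fixed-point form: x = (x² + 5)/(2x)
x₀ = 2.17

x_1 = g(2.170000) = 2.237074
x_2 = g(2.237074) = 2.236068
x_3 = g(2.236068) = 2.236068
x_4 = g(2.236068) = 2.236068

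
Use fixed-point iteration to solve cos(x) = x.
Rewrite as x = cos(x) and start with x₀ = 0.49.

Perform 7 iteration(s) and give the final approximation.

Equation: cos(x) = x
Fixed-point form: x = cos(x)
x₀ = 0.49

x_1 = g(0.490000) = 0.882333
x_2 = g(0.882333) = 0.635351
x_3 = g(0.635351) = 0.804863
x_4 = g(0.804863) = 0.693210
x_5 = g(0.693210) = 0.769199
x_6 = g(0.769199) = 0.718468
x_7 = g(0.718468) = 0.752815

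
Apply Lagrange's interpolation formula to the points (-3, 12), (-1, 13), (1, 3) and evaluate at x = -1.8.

Lagrange interpolation formula:
P(x) = Σ yᵢ × Lᵢ(x)
where Lᵢ(x) = Π_{j≠i} (x - xⱼ)/(xᵢ - xⱼ)

L_0(-1.8) = (-1.8 - (-1))/(-3 - (-1)) × (-1.8 - 1)/(-3 - 1) = 0.280000
L_1(-1.8) = (-1.8 - (-3))/(-1 - (-3)) × (-1.8 - 1)/(-1 - 1) = 0.840000
L_2(-1.8) = (-1.8 - (-3))/(1 - (-3)) × (-1.8 - (-1))/(1 - (-1)) = -0.120000

P(-1.8) = 12×L_0(-1.8) + 13×L_1(-1.8) + 3×L_2(-1.8)
P(-1.8) = 13.920000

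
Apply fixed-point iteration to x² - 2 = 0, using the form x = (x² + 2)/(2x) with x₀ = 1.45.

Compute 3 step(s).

Equation: x² - 2 = 0
Fixed-point form: x = (x² + 2)/(2x)
x₀ = 1.45

x_1 = g(1.450000) = 1.414655
x_2 = g(1.414655) = 1.414214
x_3 = g(1.414214) = 1.414214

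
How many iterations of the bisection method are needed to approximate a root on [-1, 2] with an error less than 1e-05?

We need (b-a)/2^n ≤ 1e-05
(2 - (-1))/2^n ≤ 1e-05
3/2^n ≤ 1e-05
2^n ≥ 300000
n ≥ log₂(300000) = 18.19
n ≥ 19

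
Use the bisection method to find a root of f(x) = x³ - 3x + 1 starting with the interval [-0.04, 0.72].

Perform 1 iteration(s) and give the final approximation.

f(x) = x³ - 3x + 1
Initial interval: [-0.04, 0.72]

Iteration 1:
  c_1 = (-0.040000 + 0.720000)/2 = 0.340000
  f(c_1) = f(0.340000) = 0.019304
  f(a) × f(c) ≥ 0, new interval: [0.340000, 0.720000]

After 1 iteration(s), the approximation is c_1 = 0.340000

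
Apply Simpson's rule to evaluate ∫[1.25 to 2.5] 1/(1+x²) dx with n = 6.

f(x) = 1/(1+x²)
a = 1.25, b = 2.5, n = 6
h = (b - a)/n = 0.208333

Simpson's rule: (h/3)[f(x₀) + 4f(x₁) + 2f(x₂) + ... + f(xₙ)]

x_0 = 1.2500, f(x_0) = 0.390244, coefficient = 1
x_1 = 1.4583, f(x_1) = 0.319822, coefficient = 4
x_2 = 1.6667, f(x_2) = 0.264706, coefficient = 2
x_3 = 1.8750, f(x_3) = 0.221453, coefficient = 4
x_4 = 2.0833, f(x_4) = 0.187256, coefficient = 2
x_5 = 2.2917, f(x_5) = 0.159956, coefficient = 4
x_6 = 2.5000, f(x_6) = 0.137931, coefficient = 1

I ≈ (0.208333/3) × 4.237024 = 0.294238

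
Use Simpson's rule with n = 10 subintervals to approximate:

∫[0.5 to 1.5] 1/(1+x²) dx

f(x) = 1/(1+x²)
a = 0.5, b = 1.5, n = 10
h = (b - a)/n = 0.100000

Simpson's rule: (h/3)[f(x₀) + 4f(x₁) + 2f(x₂) + ... + f(xₙ)]

x_0 = 0.5000, f(x_0) = 0.800000, coefficient = 1
x_1 = 0.6000, f(x_1) = 0.735294, coefficient = 4
x_2 = 0.7000, f(x_2) = 0.671141, coefficient = 2
x_3 = 0.8000, f(x_3) = 0.609756, coefficient = 4
x_4 = 0.9000, f(x_4) = 0.552486, coefficient = 2
x_5 = 1.0000, f(x_5) = 0.500000, coefficient = 4
x_6 = 1.1000, f(x_6) = 0.452489, coefficient = 2
x_7 = 1.2000, f(x_7) = 0.409836, coefficient = 4
x_8 = 1.3000, f(x_8) = 0.371747, coefficient = 2
x_9 = 1.4000, f(x_9) = 0.337838, coefficient = 4
x_10 = 1.5000, f(x_10) = 0.307692, coefficient = 1

I ≈ (0.100000/3) × 15.574315 = 0.519144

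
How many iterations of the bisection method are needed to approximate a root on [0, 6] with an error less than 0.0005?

We need (b-a)/2^n ≤ 0.0005
(6 - 0)/2^n ≤ 0.0005
6/2^n ≤ 0.0005
2^n ≥ 12000
n ≥ log₂(12000) = 13.55
n ≥ 14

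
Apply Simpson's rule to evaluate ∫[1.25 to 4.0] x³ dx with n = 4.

f(x) = x³
a = 1.25, b = 4.0, n = 4
h = (b - a)/n = 0.687500

Simpson's rule: (h/3)[f(x₀) + 4f(x₁) + 2f(x₂) + ... + f(xₙ)]

x_0 = 1.2500, f(x_0) = 1.953125, coefficient = 1
x_1 = 1.9375, f(x_1) = 7.273193, coefficient = 4
x_2 = 2.6250, f(x_2) = 18.087891, coefficient = 2
x_3 = 3.3125, f(x_3) = 36.346924, coefficient = 4
x_4 = 4.0000, f(x_4) = 64.000000, coefficient = 1

I ≈ (0.687500/3) × 276.609375 = 63.389648
Exact value: 63.389648
Error: 0.000000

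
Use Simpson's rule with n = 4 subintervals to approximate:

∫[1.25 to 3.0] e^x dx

f(x) = e^x
a = 1.25, b = 3.0, n = 4
h = (b - a)/n = 0.437500

Simpson's rule: (h/3)[f(x₀) + 4f(x₁) + 2f(x₂) + ... + f(xₙ)]

x_0 = 1.2500, f(x_0) = 3.490343, coefficient = 1
x_1 = 1.6875, f(x_1) = 5.405949, coefficient = 4
x_2 = 2.1250, f(x_2) = 8.372897, coefficient = 2
x_3 = 2.5625, f(x_3) = 12.968197, coefficient = 4
x_4 = 3.0000, f(x_4) = 20.085537, coefficient = 1

I ≈ (0.437500/3) × 113.818260 = 16.598496
Exact value: 16.595194
Error: 0.003302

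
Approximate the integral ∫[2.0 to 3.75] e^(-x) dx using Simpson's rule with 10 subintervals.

f(x) = e^(-x)
a = 2.0, b = 3.75, n = 10
h = (b - a)/n = 0.175000

Simpson's rule: (h/3)[f(x₀) + 4f(x₁) + 2f(x₂) + ... + f(xₙ)]

x_0 = 2.0000, f(x_0) = 0.135335, coefficient = 1
x_1 = 2.1750, f(x_1) = 0.113608, coefficient = 4
x_2 = 2.3500, f(x_2) = 0.095369, coefficient = 2
x_3 = 2.5250, f(x_3) = 0.080058, coefficient = 4
x_4 = 2.7000, f(x_4) = 0.067206, coefficient = 2
x_5 = 2.8750, f(x_5) = 0.056416, coefficient = 4
x_6 = 3.0500, f(x_6) = 0.047359, coefficient = 2
x_7 = 3.2250, f(x_7) = 0.039756, coefficient = 4
x_8 = 3.4000, f(x_8) = 0.033373, coefficient = 2
x_9 = 3.5750, f(x_9) = 0.028015, coefficient = 4
x_10 = 3.7500, f(x_10) = 0.023518, coefficient = 1

I ≈ (0.175000/3) × 1.916882 = 0.111818
Exact value: 0.111818
Error: 0.000001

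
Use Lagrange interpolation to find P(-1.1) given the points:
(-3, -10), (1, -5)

Lagrange interpolation formula:
P(x) = Σ yᵢ × Lᵢ(x)
where Lᵢ(x) = Π_{j≠i} (x - xⱼ)/(xᵢ - xⱼ)

L_0(-1.1) = (-1.1 - 1)/(-3 - 1) = 0.525000
L_1(-1.1) = (-1.1 - (-3))/(1 - (-3)) = 0.475000

P(-1.1) = (-10)×L_0(-1.1) + (-5)×L_1(-1.1)
P(-1.1) = -7.625000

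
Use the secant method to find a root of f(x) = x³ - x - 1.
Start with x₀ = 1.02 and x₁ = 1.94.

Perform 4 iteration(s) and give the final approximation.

f(x) = x³ - x - 1
x₀ = 1.02, x₁ = 1.94

Secant formula: x_{n+1} = x_n - f(x_n)(x_n - x_{n-1})/(f(x_n) - f(x_{n-1}))

Iteration 1:
  f(1.020000) = -0.958792
  f(1.940000) = 4.361384
  x_2 = 1.940000 - 4.361384×(1.940000 - 1.020000)/(4.361384 - (-0.958792))
       = 1.185801
Iteration 2:
  f(1.940000) = 4.361384
  f(1.185801) = -0.518419
  x_3 = 1.185801 - (-0.518419)×(1.185801 - 1.940000)/(-0.518419 - 4.361384)
       = 1.265925
Iteration 3:
  f(1.185801) = -0.518419
  f(1.265925) = -0.237196
  x_4 = 1.265925 - (-0.237196)×(1.265925 - 1.185801)/(-0.237196 - (-0.518419))
       = 1.333506
Iteration 4:
  f(1.265925) = -0.237196
  f(1.333506) = 0.037784
  x_5 = 1.333506 - 0.037784×(1.333506 - 1.265925)/(0.037784 - (-0.237196))
       = 1.324220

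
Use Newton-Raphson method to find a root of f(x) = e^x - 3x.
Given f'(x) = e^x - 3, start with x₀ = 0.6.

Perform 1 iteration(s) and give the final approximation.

f(x) = e^x - 3x
f'(x) = e^x - 3
x₀ = 0.6

Newton-Raphson formula: x_{n+1} = x_n - f(x_n)/f'(x_n)

Iteration 1:
  f(0.600000) = 0.022119
  f'(0.600000) = -1.177881
  x_1 = 0.600000 - 0.022119/(-1.177881) = 0.618778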